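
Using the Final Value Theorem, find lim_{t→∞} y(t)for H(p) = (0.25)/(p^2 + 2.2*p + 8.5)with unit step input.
FVT: lim_{t→∞} y(t) = lim_{p→0} p*Y(p) where Y(p) = H(p)/p.
= lim_{p→0} H(p) = H(0) = num(0)/den(0) = 0.25/8.5 = 0.02941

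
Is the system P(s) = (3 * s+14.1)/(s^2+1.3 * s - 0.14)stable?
Denominator: s^2 + 1.3*s - 0.14 = (s - 0.1)(s + 1.4). Poles: -1.4, 0.1. All Re(p)<0: No (unstable)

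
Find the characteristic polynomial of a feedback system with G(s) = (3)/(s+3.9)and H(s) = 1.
Characteristic poly = G_den * H_den + G_num * H_num = (s + 3.9) + (3) = s + 6.9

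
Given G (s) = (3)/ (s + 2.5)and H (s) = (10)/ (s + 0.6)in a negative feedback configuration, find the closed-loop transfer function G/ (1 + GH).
Closed-loop T = G/(1+GH).
Numerator: G_num * H_den = 3*s + 1.8.
Denominator: G_den * H_den + G_num * H_num = (s^2 + 3.1*s + 1.5) + (30) = s^2 + 3.1*s + 31.5.
T(s) = (3*s + 1.8)/(s^2 + 3.1*s + 31.5)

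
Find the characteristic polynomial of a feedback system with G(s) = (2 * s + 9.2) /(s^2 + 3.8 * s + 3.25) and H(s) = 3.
Characteristic poly = G_den * H_den + G_num * H_num = (s^2 + 3.8*s + 3.25) + (6*s + 27.6) = s^2 + 9.8*s + 30.85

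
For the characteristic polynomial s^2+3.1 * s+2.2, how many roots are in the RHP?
s^2 + 3.1*s + 2.2 = (s + 2)(s + 1.1). Poles: -1.1, -2. RHP poles (Re>0): 0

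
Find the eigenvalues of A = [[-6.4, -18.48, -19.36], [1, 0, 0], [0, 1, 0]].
Eigenvalues solve det(λI - A) = 0.
Characteristic polynomial: λ^3 + 6.4*λ^2 + 18.48*λ + 19.36 = 0.
Factor: (λ + 2)(λ^2 + 4.4*λ + 9.68) = 0.
Roots: -2, -2.2 + 2.2j, -2.2 - 2.2j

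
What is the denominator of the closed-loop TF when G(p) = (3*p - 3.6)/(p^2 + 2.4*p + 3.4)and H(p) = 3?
Characteristic poly = G_den * H_den + G_num * H_num = (p^2 + 2.4*p + 3.4) + (9*p - 10.8) = p^2 + 11.4*p - 7.4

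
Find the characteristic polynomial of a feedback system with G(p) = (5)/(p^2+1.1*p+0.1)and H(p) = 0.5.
Characteristic poly = G_den * H_den + G_num * H_num = (p^2 + 1.1*p + 0.1) + (2.5) = p^2 + 1.1*p + 2.6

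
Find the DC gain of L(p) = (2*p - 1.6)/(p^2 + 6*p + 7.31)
DC gain = L(0) = num(0)/den(0) = -1.6/7.31 = -0.2189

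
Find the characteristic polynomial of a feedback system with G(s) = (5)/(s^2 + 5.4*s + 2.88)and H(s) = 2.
Characteristic poly = G_den * H_den + G_num * H_num = (s^2 + 5.4*s + 2.88) + (10) = s^2 + 5.4*s + 12.88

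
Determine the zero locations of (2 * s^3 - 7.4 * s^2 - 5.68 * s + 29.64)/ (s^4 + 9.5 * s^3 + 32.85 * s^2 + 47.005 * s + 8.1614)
Set numerator = 0: 2*s^3 - 7.4*s^2 - 5.68*s + 29.64 = 2*(s - 2.6)(s - 3)(s + 1.9) = 0 → Zeros: -1.9, 2.6, 3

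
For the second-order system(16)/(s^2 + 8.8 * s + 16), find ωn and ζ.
Standard form: ωn²/(s²+2ζωn·s+ωn²).
const=16=ωn² → ωn=4, s coeff=8.8=2ζωn → ζ=1.1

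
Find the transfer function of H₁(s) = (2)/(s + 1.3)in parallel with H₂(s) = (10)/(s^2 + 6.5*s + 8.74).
Parallel: H = H₁ + H₂ = (n₁·d₂ + n₂·d₁)/(d₁·d₂).
n₁·d₂ = 2*s^2 + 13*s + 17.48. n₂·d₁ = 10*s + 13. Sum = 2*s^2 + 23*s + 30.48. d₁·d₂ = s^3 + 7.8*s^2 + 17.19*s + 11.362.
H(s) = (2*s^2 + 23*s + 30.48)/(s^3 + 7.8*s^2 + 17.19*s + 11.362)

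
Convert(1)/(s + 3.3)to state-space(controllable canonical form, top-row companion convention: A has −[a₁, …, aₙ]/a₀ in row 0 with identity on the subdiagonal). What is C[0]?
Reachable canonical form: C = numerator coefficients (right-aligned, zero-padded to length n).
num = 1, C = [[1]].
C[0] = 1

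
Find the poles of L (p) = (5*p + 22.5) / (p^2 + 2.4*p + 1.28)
Set denominator = 0: p^2 + 2.4*p + 1.28 = (p + 1.6)(p + 0.8) = 0 → Poles: -0.8, -1.6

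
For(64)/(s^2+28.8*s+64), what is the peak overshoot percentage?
Standard form: ωn²/(s²+2ζωn·s+ωn²) → ωn = 8, ζ = 1.8.
ζ ≥ 1, so the response is non-oscillatory: peak overshoot = 0%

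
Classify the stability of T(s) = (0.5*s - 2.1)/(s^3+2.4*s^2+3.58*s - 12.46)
Denominator: s^3 + 2.4*s^2 + 3.58*s - 12.46 = (s - 1.4)(s^2 + 3.8*s + 8.9). Poles: -1.9 + 2.3j, -1.9 - 2.3j, 1.4. Unstable (1 pole(s) in RHP)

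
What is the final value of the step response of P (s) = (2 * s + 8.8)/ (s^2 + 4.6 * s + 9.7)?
FVT: lim_{t→∞} y(t) = lim_{s→0} s*Y(s) where Y(s) = P(s)/s.
= lim_{s→0} P(s) = P(0) = num(0)/den(0) = 8.8/9.7 = 0.9072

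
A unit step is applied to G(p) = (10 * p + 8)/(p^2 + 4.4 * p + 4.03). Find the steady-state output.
FVT: lim_{t→∞} y(t) = lim_{p→0} p*Y(p) where Y(p) = G(p)/p.
= lim_{p→0} G(p) = G(0) = num(0)/den(0) = 8/4.03 = 1.985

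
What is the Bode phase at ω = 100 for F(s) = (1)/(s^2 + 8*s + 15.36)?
Substitute s = j*100: F(j100) = -9.9515e-05 - 7.97345e-06j.
∠F(j100) = atan2(Im, Re) = atan2(-7.97345e-06, -9.9515e-05) = -175.42°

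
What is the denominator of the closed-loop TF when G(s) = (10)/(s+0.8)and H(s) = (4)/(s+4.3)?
Characteristic poly = G_den * H_den + G_num * H_num = (s^2 + 5.1*s + 3.44) + (40) = s^2 + 5.1*s + 43.44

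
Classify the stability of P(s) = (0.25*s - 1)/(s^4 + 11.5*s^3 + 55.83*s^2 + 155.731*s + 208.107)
Denominator: s^4 + 11.5*s^3 + 55.83*s^2 + 155.731*s + 208.107 = (s + 4.5)(s + 3.8)(s^2 + 3.2*s + 12.17). Poles: -1.6 + 3.1j, -1.6 - 3.1j, -3.8, -4.5. Stable (all poles in LHP)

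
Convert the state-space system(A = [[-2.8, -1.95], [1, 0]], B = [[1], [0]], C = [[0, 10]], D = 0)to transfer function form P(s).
P(s) = C(sI - A)⁻¹B + D.
Characteristic polynomial det(sI - A) = s^2 + 2.8*s + 1.95.
Numerator from C·adj(sI-A)·B + D·det(sI-A) = 10.
P(s) = (10)/(s^2 + 2.8*s + 1.95)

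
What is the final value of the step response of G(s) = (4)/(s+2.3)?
FVT: lim_{t→∞} y(t) = lim_{s→0} s*Y(s) where Y(s) = G(s)/s.
= lim_{s→0} G(s) = G(0) = num(0)/den(0) = 4/2.3 = 1.739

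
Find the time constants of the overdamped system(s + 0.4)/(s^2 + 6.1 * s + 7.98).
Overdamped: real poles at -1.9, -4.2. τ = -1/pole → τ₁ = 0.5263, τ₂ = 0.2381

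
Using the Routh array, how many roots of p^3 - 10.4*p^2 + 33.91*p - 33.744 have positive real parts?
Routh array:
p^3: [1, 33.91]; p^2: [-10.4, -33.744]; p^1: [30.6654]; p^0: [-33.744]
First column: [1, -10.4, 30.6654, -33.744]. Sign changes = RHP roots = 3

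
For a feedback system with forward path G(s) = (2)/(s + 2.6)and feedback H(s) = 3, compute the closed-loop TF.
Closed-loop T = G/(1+GH).
Numerator: G_num * H_den = 2.
Denominator: G_den * H_den + G_num * H_num = (s + 2.6) + (6) = s + 8.6.
T(s) = (2)/(s + 8.6)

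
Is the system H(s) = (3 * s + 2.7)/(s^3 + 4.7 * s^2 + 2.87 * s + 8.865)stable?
Denominator: s^3 + 4.7*s^2 + 2.87*s + 8.865 = (s + 4.5)(s^2 + 0.2*s + 1.97). Poles: -0.1 + 1.4j, -0.1 - 1.4j, -4.5. All Re(p)<0: Yes (stable)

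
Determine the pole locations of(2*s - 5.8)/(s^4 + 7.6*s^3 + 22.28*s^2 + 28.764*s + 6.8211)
Set denominator = 0: s^4 + 7.6*s^3 + 22.28*s^2 + 28.764*s + 6.8211 = (s + 0.3)(s + 3.3)(s^2 + 4*s + 6.89) = 0 → Poles: -0.3, -2 + 1.7j, -2 - 1.7j, -3.3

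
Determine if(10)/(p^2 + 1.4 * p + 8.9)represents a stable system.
Denominator: p^2 + 1.4*p + 8.9. Poles: -0.7 + 2.9j, -0.7 - 2.9j. All Re(p)<0: Yes (stable)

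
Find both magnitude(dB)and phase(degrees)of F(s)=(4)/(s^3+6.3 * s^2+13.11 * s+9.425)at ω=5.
Substitute s = j*5: F(j5) = -0.0232635 + 0.00933995j.
|F| = 20*log₁₀(sqrt(Re²+Im²)) = -32.02 dB.
∠F = atan2(Im, Re) = 158.13° (principal value).
Summing the individual angle contributions Σ∠(j5 − zᵢ) − Σ∠(j5 − pₖ) over the 0 zero(s) and 3 pole(s), each followed continuously from ω = 0 (DC phase referenced to (−180°, 180°]), gives -201.87°, i.e. the principal value - 360°. Continuous Bode phase = -201.87°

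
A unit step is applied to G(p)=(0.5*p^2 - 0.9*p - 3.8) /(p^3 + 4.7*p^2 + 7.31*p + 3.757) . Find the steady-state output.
FVT: lim_{t→∞} y(t) = lim_{p→0} p*Y(p) where Y(p) = G(p)/p.
= lim_{p→0} G(p) = G(0) = num(0)/den(0) = -3.8/3.757 = -1.011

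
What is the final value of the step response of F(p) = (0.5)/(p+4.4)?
FVT: lim_{t→∞} y(t) = lim_{p→0} p*Y(p) where Y(p) = F(p)/p.
= lim_{p→0} F(p) = F(0) = num(0)/den(0) = 0.5/4.4 = 0.1136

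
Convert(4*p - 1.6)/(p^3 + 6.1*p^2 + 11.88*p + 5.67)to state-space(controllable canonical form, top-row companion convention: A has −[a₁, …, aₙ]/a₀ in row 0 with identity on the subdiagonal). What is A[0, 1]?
Reachable canonical form for den = p^3 + 6.1*p^2 + 11.88*p + 5.67: top row of A = -[a₁,a₂,...,aₙ]/a₀, ones on the subdiagonal, zeros elsewhere.
A = [[-6.1, -11.88, -5.67], [1, 0, 0], [0, 1, 0]].
A[0,1] = -11.88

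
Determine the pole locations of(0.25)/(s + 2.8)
Set denominator = 0: s + 2.8 = 0 → Poles: -2.8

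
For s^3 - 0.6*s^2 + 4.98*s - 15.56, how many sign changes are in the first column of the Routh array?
Routh array:
s^3: [1, 4.98]; s^2: [-0.6, -15.56]; s^1: [-20.9533]; s^0: [-15.56]
First column: [1, -0.6, -20.9533, -15.56]. Sign changes = 1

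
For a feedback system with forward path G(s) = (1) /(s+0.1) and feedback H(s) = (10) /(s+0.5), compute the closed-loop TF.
Closed-loop T = G/(1+GH).
Numerator: G_num * H_den = s + 0.5.
Denominator: G_den * H_den + G_num * H_num = (s^2 + 0.6*s + 0.05) + (10) = s^2 + 0.6*s + 10.05.
T(s) = (s + 0.5)/(s^2 + 0.6*s + 10.05)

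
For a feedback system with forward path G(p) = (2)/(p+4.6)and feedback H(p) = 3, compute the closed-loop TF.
Closed-loop T = G/(1+GH).
Numerator: G_num * H_den = 2.
Denominator: G_den * H_den + G_num * H_num = (p + 4.6) + (6) = p + 10.6.
T(p) = (2)/(p + 10.6)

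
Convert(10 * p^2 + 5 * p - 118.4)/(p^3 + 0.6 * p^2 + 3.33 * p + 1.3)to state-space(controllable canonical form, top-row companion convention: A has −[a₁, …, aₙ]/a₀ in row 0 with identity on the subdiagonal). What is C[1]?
Reachable canonical form: C = numerator coefficients (right-aligned, zero-padded to length n).
num = 10*p^2 + 5*p - 118.4, C = [[10, 5, -118.4]].
C[1] = 5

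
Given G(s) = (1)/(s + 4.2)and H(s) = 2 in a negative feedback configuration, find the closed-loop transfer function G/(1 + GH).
Closed-loop T = G/(1+GH).
Numerator: G_num * H_den = 1.
Denominator: G_den * H_den + G_num * H_num = (s + 4.2) + (2) = s + 6.2.
T(s) = (1)/(s + 6.2)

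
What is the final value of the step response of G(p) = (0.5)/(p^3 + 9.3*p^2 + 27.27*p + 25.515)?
FVT: lim_{t→∞} y(t) = lim_{p→0} p*Y(p) where Y(p) = G(p)/p.
= lim_{p→0} G(p) = G(0) = num(0)/den(0) = 0.5/25.515 = 0.0196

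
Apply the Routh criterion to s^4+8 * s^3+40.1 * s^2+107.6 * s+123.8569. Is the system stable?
Routh array:
s^4: [1, 40.1, 123.8569]; s^3: [8, 107.6]; s^2: [26.65, 123.8569]; s^1: [70.4197]; s^0: [123.8569]
First column: [1, 8, 26.65, 70.4197, 123.8569]. Sign changes = 0.
Yes, stable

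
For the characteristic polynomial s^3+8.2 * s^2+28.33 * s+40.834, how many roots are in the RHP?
s^3 + 8.2*s^2 + 28.33*s + 40.834 = (s + 3.4)(s^2 + 4.8*s + 12.01). Poles: -2.4 + 2.5j, -2.4 - 2.5j, -3.4. RHP poles (Re>0): 0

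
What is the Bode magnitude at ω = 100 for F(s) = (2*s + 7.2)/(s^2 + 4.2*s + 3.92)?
Substitute s = j*100: F(j100) = 0.000120164 - 0.0200028j.
|F(j100)| = sqrt(Re² + Im²) = 0.02.
20*log₁₀(0.02) = -33.98 dB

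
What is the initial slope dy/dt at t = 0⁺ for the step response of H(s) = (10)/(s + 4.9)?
IVT: y'(0⁺) = lim_{s→∞} s²·Y(s) = lim_{s→∞} s·H(s).
deg(num) = 0, deg(den) = 1, relative degree = 1, so s·H(s) → (leading num)/(leading den) = 10/1 = 10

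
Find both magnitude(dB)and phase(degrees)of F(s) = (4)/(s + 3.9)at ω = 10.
Substitute s = j*10: F(j10) = 0.135405 - 0.347192j.
|F| = 20*log₁₀(sqrt(Re²+Im²)) = -8.57 dB.
∠F = atan2(Im, Re) = -68.69°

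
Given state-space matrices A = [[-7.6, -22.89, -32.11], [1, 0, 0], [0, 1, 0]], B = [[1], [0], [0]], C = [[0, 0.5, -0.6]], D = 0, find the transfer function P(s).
P(s) = C(sI - A)⁻¹B + D.
Characteristic polynomial det(sI - A) = s^3 + 7.6*s^2 + 22.89*s + 32.11.
Numerator from C·adj(sI-A)·B + D·det(sI-A) = 0.5*s - 0.6.
P(s) = (0.5*s - 0.6)/(s^3 + 7.6*s^2 + 22.89*s + 32.11)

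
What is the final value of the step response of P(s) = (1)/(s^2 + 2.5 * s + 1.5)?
FVT: lim_{t→∞} y(t) = lim_{s→0} s*Y(s) where Y(s) = P(s)/s.
= lim_{s→0} P(s) = P(0) = num(0)/den(0) = 1/1.5 = 0.6667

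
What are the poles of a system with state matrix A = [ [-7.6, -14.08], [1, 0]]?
Eigenvalues solve det(λI - A) = 0.
Characteristic polynomial: λ^2 + 7.6*λ + 14.08 = 0.
Factor: (λ + 4.4)(λ + 3.2) = 0.
Roots: -3.2, -4.4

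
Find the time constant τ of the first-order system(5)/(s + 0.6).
First-order system: τ = -1/pole. Pole = -0.6. τ = -1/(-0.6) = 1.667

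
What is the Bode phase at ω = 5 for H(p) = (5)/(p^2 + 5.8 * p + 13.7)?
Substitute p = j*5: H(j5) = -0.0583262 - 0.149687j.
∠H(j5) = atan2(Im, Re) = atan2(-0.149687, -0.0583262) = -111.29°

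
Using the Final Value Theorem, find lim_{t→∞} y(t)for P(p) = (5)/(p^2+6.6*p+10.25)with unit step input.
FVT: lim_{t→∞} y(t) = lim_{p→0} p*Y(p) where Y(p) = P(p)/p.
= lim_{p→0} P(p) = P(0) = num(0)/den(0) = 5/10.25 = 0.4878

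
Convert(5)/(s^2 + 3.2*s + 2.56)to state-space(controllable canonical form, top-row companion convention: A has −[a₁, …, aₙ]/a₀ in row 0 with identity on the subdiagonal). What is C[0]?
Reachable canonical form: C = numerator coefficients (right-aligned, zero-padded to length n).
num = 5, C = [[0, 5]].
C[0] = 0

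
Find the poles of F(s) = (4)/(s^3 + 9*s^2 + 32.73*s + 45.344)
Set denominator = 0: s^3 + 9*s^2 + 32.73*s + 45.344 = (s + 3.2)(s^2 + 5.8*s + 14.17) = 0 → Poles: -2.9 + 2.4j, -2.9 - 2.4j, -3.2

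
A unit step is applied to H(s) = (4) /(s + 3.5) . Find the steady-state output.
FVT: lim_{t→∞} y(t) = lim_{s→0} s*Y(s) where Y(s) = H(s)/s.
= lim_{s→0} H(s) = H(0) = num(0)/den(0) = 4/3.5 = 1.143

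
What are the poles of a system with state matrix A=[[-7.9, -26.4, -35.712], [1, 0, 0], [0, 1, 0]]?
Eigenvalues solve det(λI - A) = 0.
Characteristic polynomial: λ^3 + 7.9*λ^2 + 26.4*λ + 35.712 = 0.
Factor: (λ + 3.1)(λ^2 + 4.8*λ + 11.52) = 0.
Roots: -2.4 + 2.4j, -2.4 - 2.4j, -3.1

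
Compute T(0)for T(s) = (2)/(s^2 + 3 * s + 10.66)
DC gain = T(0) = num(0)/den(0) = 2/10.66 = 0.1876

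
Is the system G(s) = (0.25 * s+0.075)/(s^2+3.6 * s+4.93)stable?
Denominator: s^2 + 3.6*s + 4.93. Poles: -1.8 + 1.3j, -1.8 - 1.3j. All Re(p)<0: Yes (stable)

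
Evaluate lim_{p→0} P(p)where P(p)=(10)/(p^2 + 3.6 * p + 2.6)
DC gain = P(0) = num(0)/den(0) = 10/2.6 = 3.846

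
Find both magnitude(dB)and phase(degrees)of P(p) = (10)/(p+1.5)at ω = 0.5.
Substitute p = j*0.5: P(j0.5) = 6 - 2j.
|P| = 20*log₁₀(sqrt(Re²+Im²)) = 16.02 dB.
∠P = atan2(Im, Re) = -18.43°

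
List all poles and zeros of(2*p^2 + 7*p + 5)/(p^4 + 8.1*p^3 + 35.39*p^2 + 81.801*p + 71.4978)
Set denominator = 0: p^4 + 8.1*p^3 + 35.39*p^2 + 81.801*p + 71.4978 = (p + 2.2)(p + 2.3)(p^2 + 3.6*p + 14.13) = 0 → Poles: -1.8 + 3.3j, -1.8 - 3.3j, -2.2, -2.3
Set numerator = 0: 2*p^2 + 7*p + 5 = 2*(p + 1)(p + 2.5) = 0 → Zeros: -1, -2.5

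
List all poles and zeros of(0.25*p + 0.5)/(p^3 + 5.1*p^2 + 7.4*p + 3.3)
Set denominator = 0: p^3 + 5.1*p^2 + 7.4*p + 3.3 = (p + 1.1)(p + 3)(p + 1) = 0 → Poles: -1, -1.1, -3
Set numerator = 0: 0.25*p + 0.5 = 0 → Zeros: -2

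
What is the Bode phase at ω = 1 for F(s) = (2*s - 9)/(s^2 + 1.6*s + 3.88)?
Substitute s = j*1: F(j1) = -2.09316 + 1.85731j.
∠F(j1) = atan2(Im, Re) = atan2(1.85731, -2.09316) = 138.42°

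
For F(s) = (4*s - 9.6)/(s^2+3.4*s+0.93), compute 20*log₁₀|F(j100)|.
Substitute s = j*100: F(j100) = 0.00231766 - 0.0399249j.
|F(j100)| = sqrt(Re² + Im²) = 0.03999.
20*log₁₀(0.03999) = -27.96 dB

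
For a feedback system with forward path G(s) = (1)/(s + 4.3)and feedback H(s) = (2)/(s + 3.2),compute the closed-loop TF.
Closed-loop T = G/(1+GH).
Numerator: G_num * H_den = s + 3.2.
Denominator: G_den * H_den + G_num * H_num = (s^2 + 7.5*s + 13.76) + (2) = s^2 + 7.5*s + 15.76.
T(s) = (s + 3.2)/(s^2 + 7.5*s + 15.76)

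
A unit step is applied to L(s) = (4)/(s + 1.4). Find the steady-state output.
FVT: lim_{t→∞} y(t) = lim_{s→0} s*Y(s) where Y(s) = L(s)/s.
= lim_{s→0} L(s) = L(0) = num(0)/den(0) = 4/1.4 = 2.857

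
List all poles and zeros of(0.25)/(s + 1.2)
Set denominator = 0: s + 1.2 = 0 → Poles: -1.2
Numerator is a nonzero constant (0.25) → Zeros: none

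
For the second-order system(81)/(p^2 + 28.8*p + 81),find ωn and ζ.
Standard form: ωn²/(p²+2ζωn·p+ωn²).
const=81=ωn² → ωn=9, p coeff=28.8=2ζωn → ζ=1.6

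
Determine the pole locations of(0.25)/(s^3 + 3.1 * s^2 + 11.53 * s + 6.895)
Set denominator = 0: s^3 + 3.1*s^2 + 11.53*s + 6.895 = (s + 0.7)(s^2 + 2.4*s + 9.85) = 0 → Poles: -0.7, -1.2 + 2.9j, -1.2 - 2.9j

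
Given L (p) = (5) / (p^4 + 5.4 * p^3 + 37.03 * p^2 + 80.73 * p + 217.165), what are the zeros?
Numerator is a nonzero constant (5) → Zeros: none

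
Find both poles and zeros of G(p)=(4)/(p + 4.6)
Set denominator = 0: p + 4.6 = 0 → Poles: -4.6
Numerator is a nonzero constant (4) → Zeros: none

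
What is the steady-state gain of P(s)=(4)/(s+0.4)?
DC gain = P(0) = num(0)/den(0) = 4/0.4 = 10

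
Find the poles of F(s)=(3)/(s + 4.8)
Set denominator = 0: s + 4.8 = 0 → Poles: -4.8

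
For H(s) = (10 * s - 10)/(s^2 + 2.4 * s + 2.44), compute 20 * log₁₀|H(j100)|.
Substitute s = j*100: H(j100) = 0.00339946 - 0.0999428j.
|H(j100)| = sqrt(Re² + Im²) = 0.1.
20*log₁₀(0.1) = -20.00 dB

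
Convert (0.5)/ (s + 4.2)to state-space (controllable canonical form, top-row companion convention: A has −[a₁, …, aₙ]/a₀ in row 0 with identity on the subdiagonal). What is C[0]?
Reachable canonical form: C = numerator coefficients (right-aligned, zero-padded to length n).
num = 0.5, C = [[0.5]].
C[0] = 0.5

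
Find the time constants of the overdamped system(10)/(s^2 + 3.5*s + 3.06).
Overdamped: real poles at -1.7, -1.8. τ = -1/pole → τ₁ = 0.5882, τ₂ = 0.5556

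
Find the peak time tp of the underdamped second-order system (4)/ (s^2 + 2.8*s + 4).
Standard form: ωn²/(s²+2ζωn·s+ωn²) → ωn = 2, ζ = 0.7.
ωd = ωn·√(1-ζ²) = 2·√(1-0.7²) = 1.428.
tp = π/ωd = π/1.428 = 2.2 s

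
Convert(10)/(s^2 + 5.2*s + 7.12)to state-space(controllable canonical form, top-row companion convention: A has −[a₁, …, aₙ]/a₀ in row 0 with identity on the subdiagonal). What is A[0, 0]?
Reachable canonical form for den = s^2 + 5.2*s + 7.12: top row of A = -[a₁,a₂,...,aₙ]/a₀, ones on the subdiagonal, zeros elsewhere.
A = [[-5.2, -7.12], [1, 0]].
A[0,0] = -5.2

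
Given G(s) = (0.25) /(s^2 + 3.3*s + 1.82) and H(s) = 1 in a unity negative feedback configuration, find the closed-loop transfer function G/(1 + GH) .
Closed-loop T = G/(1+GH).
Numerator: G_num * H_den = 0.25.
Denominator: G_den * H_den + G_num * H_num = (s^2 + 3.3*s + 1.82) + (0.25) = s^2 + 3.3*s + 2.07.
T(s) = (0.25)/(s^2 + 3.3*s + 2.07)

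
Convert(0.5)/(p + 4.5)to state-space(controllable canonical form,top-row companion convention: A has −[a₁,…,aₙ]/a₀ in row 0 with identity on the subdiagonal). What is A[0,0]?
Reachable canonical form for den = p + 4.5: top row of A = -[a₁,a₂,...,aₙ]/a₀, ones on the subdiagonal, zeros elsewhere.
A = [[-4.5]].
A[0,0] = -4.5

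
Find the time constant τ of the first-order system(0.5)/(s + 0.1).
First-order system: τ = -1/pole. Pole = -0.1. τ = -1/(-0.1) = 10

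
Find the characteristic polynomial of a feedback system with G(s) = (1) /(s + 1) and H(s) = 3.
Characteristic poly = G_den * H_den + G_num * H_num = (s + 1) + (3) = s + 4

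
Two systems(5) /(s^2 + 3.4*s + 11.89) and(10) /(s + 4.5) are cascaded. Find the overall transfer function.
Series: H = H₁ · H₂ = (n₁·n₂)/(d₁·d₂).
Num: n₁·n₂ = 50. Den: d₁·d₂ = s^3 + 7.9*s^2 + 27.19*s + 53.505.
H(s) = (50)/(s^3 + 7.9*s^2 + 27.19*s + 53.505)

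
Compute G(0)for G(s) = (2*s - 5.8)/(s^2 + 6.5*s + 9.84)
DC gain = G(0) = num(0)/den(0) = -5.8/9.84 = -0.5894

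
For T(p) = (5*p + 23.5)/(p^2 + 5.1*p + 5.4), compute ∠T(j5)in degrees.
Substitute p = j*5: T(j5) = 0.171015 - 1.05302j.
∠T(j5) = atan2(Im, Re) = atan2(-1.05302, 0.171015) = -80.78°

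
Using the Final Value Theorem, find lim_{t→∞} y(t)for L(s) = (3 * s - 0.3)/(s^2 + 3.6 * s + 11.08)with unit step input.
FVT: lim_{t→∞} y(t) = lim_{s→0} s*Y(s) where Y(s) = L(s)/s.
= lim_{s→0} L(s) = L(0) = num(0)/den(0) = -0.3/11.08 = -0.02708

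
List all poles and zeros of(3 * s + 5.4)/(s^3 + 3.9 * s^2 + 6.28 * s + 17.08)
Set denominator = 0: s^3 + 3.9*s^2 + 6.28*s + 17.08 = (s + 3.5)(s^2 + 0.4*s + 4.88) = 0 → Poles: -0.2 + 2.2j, -0.2 - 2.2j, -3.5
Set numerator = 0: 3*s + 5.4 = 0 → Zeros: -1.8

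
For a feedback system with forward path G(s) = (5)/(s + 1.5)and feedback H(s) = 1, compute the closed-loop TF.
Closed-loop T = G/(1+GH).
Numerator: G_num * H_den = 5.
Denominator: G_den * H_den + G_num * H_num = (s + 1.5) + (5) = s + 6.5.
T(s) = (5)/(s + 6.5)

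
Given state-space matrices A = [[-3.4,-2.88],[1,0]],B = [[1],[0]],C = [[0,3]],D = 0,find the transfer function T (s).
T(s) = C(sI - A)⁻¹B + D.
Characteristic polynomial det(sI - A) = s^2 + 3.4*s + 2.88.
Numerator from C·adj(sI-A)·B + D·det(sI-A) = 3.
T(s) = (3)/(s^2 + 3.4*s + 2.88)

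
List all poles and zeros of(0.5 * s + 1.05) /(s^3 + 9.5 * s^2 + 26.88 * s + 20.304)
Set denominator = 0: s^3 + 9.5*s^2 + 26.88*s + 20.304 = (s + 3.6)(s + 4.7)(s + 1.2) = 0 → Poles: -1.2, -3.6, -4.7
Set numerator = 0: 0.5*s + 1.05 = 0 → Zeros: -2.1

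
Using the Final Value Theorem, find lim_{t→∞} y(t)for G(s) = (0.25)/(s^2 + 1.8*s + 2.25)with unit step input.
FVT: lim_{t→∞} y(t) = lim_{s→0} s*Y(s) where Y(s) = G(s)/s.
= lim_{s→0} G(s) = G(0) = num(0)/den(0) = 0.25/2.25 = 0.1111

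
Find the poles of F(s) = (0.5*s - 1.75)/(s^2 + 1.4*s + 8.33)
Set denominator = 0: s^2 + 1.4*s + 8.33 = 0 → Poles: -0.7 + 2.8j, -0.7 - 2.8j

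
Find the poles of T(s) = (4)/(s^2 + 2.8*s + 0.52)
Set denominator = 0: s^2 + 2.8*s + 0.52 = (s + 2.6)(s + 0.2) = 0 → Poles: -0.2, -2.6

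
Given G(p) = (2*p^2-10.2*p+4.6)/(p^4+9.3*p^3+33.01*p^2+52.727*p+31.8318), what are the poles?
Set denominator = 0: p^4 + 9.3*p^3 + 33.01*p^2 + 52.727*p + 31.8318 = (p + 2.2)(p + 2.1)(p^2 + 5*p + 6.89) = 0 → Poles: -2.1, -2.2, -2.5 + 0.8j, -2.5 - 0.8j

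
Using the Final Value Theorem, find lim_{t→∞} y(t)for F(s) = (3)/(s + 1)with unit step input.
FVT: lim_{t→∞} y(t) = lim_{s→0} s*Y(s) where Y(s) = F(s)/s.
= lim_{s→0} F(s) = F(0) = num(0)/den(0) = 3/1 = 3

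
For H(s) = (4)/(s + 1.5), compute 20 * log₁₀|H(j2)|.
Substitute s = j*2: H(j2) = 0.96 - 1.28j.
|H(j2)| = sqrt(Re² + Im²) = 1.6.
20*log₁₀(1.6) = 4.08 dB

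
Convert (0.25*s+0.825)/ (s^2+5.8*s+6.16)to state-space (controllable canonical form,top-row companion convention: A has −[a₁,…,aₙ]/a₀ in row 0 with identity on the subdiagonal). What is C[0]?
Reachable canonical form: C = numerator coefficients (right-aligned, zero-padded to length n).
num = 0.25*s + 0.825, C = [[0.25, 0.825]].
C[0] = 0.25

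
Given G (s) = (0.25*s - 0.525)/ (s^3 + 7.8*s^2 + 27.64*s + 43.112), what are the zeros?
Set numerator = 0: 0.25*s - 0.525 = 0 → Zeros: 2.1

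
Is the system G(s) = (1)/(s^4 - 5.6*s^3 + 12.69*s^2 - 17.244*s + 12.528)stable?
Denominator: s^4 - 5.6*s^3 + 12.69*s^2 - 17.244*s + 12.528 = (s - 2)(s - 2.4)(s^2 - 1.2*s + 2.61). Poles: 0.6 + 1.5j, 0.6 - 1.5j, 2, 2.4. All Re(p)<0: No (unstable)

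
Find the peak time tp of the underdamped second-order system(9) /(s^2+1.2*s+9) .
Standard form: ωn²/(s²+2ζωn·s+ωn²) → ωn = 3, ζ = 0.2.
ωd = ωn·√(1-ζ²) = 3·√(1-0.2²) = 2.939.
tp = π/ωd = π/2.939 = 1.069 s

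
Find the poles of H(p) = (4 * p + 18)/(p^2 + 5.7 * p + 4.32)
Set denominator = 0: p^2 + 5.7*p + 4.32 = (p + 4.8)(p + 0.9) = 0 → Poles: -0.9, -4.8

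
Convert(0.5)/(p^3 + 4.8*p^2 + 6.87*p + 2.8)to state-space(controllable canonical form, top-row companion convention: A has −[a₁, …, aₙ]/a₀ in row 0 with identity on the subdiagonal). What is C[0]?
Reachable canonical form: C = numerator coefficients (right-aligned, zero-padded to length n).
num = 0.5, C = [[0, 0, 0.5]].
C[0] = 0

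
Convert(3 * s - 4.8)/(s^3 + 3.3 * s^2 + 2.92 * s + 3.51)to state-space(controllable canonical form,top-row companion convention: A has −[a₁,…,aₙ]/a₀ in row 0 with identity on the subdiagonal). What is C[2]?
Reachable canonical form: C = numerator coefficients (right-aligned, zero-padded to length n).
num = 3*s - 4.8, C = [[0, 3, -4.8]].
C[2] = -4.8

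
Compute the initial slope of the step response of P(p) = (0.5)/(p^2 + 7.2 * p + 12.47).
IVT: y'(0⁺) = lim_{p→∞} p²·Y(p) = lim_{p→∞} p·P(p).
deg(num) = 0, deg(den) = 2, relative degree = 2 ≥ 2, so p·P(p) → 0. Initial slope = 0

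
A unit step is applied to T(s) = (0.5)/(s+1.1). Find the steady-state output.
FVT: lim_{t→∞} y(t) = lim_{s→0} s*Y(s) where Y(s) = T(s)/s.
= lim_{s→0} T(s) = T(0) = num(0)/den(0) = 0.5/1.1 = 0.4545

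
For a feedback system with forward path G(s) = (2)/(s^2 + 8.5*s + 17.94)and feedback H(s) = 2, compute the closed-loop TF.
Closed-loop T = G/(1+GH).
Numerator: G_num * H_den = 2.
Denominator: G_den * H_den + G_num * H_num = (s^2 + 8.5*s + 17.94) + (4) = s^2 + 8.5*s + 21.94.
T(s) = (2)/(s^2 + 8.5*s + 21.94)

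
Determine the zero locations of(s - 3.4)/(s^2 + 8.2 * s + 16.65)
Set numerator = 0: s - 3.4 = 0 → Zeros: 3.4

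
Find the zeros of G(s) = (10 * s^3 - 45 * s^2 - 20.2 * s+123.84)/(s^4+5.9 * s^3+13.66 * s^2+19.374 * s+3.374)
Set numerator = 0: 10*s^3 - 45*s^2 - 20.2*s + 123.84 = 10*(s - 1.8)(s + 1.6)(s - 4.3) = 0 → Zeros: -1.6, 1.8, 4.3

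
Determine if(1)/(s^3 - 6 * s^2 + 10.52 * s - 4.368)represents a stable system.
Denominator: s^3 - 6*s^2 + 10.52*s - 4.368 = (s - 0.6)(s - 2.6)(s - 2.8). Poles: 0.6, 2.6, 2.8. All Re(p)<0: No (unstable)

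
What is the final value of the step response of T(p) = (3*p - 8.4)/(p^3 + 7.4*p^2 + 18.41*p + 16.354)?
FVT: lim_{t→∞} y(t) = lim_{p→0} p*Y(p) where Y(p) = T(p)/p.
= lim_{p→0} T(p) = T(0) = num(0)/den(0) = -8.4/16.354 = -0.5136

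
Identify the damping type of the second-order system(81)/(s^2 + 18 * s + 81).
Standard form: ωn²/(s²+2ζωn·s+ωn²) gives ωn=9, ζ=1.
Critically damped (ζ = 1)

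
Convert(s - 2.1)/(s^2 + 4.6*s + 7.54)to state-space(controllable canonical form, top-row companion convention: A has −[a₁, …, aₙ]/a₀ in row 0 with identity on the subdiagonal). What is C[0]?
Reachable canonical form: C = numerator coefficients (right-aligned, zero-padded to length n).
num = s - 2.1, C = [[1, -2.1]].
C[0] = 1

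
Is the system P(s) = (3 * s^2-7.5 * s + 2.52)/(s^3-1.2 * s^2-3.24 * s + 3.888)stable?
Denominator: s^3 - 1.2*s^2 - 3.24*s + 3.888 = (s - 1.8)(s - 1.2)(s + 1.8). Poles: -1.8, 1.2, 1.8. All Re(p)<0: No (unstable)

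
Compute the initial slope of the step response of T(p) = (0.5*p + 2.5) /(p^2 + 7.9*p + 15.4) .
IVT: y'(0⁺) = lim_{p→∞} p²·Y(p) = lim_{p→∞} p·T(p).
deg(num) = 1, deg(den) = 2, relative degree = 1, so p·T(p) → (leading num)/(leading den) = 0.5/1 = 0.5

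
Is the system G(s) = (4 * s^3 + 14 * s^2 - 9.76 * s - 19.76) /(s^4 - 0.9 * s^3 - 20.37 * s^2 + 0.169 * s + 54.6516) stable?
Denominator: s^4 - 0.9*s^3 - 20.37*s^2 + 0.169*s + 54.6516 = (s - 4.7)(s - 1.7)(s + 1.9)(s + 3.6). Poles: -1.9, -3.6, 1.7, 4.7. All Re(p)<0: No (unstable)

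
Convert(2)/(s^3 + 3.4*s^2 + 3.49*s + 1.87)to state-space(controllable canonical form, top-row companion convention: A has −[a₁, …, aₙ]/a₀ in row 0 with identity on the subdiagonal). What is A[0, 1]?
Reachable canonical form for den = s^3 + 3.4*s^2 + 3.49*s + 1.87: top row of A = -[a₁,a₂,...,aₙ]/a₀, ones on the subdiagonal, zeros elsewhere.
A = [[-3.4, -3.49, -1.87], [1, 0, 0], [0, 1, 0]].
A[0,1] = -3.49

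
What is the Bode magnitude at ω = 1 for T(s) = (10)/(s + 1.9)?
Substitute s = j*1: T(j1) = 4.12148 - 2.1692j.
|T(j1)| = sqrt(Re² + Im²) = 4.657.
20*log₁₀(4.657) = 13.36 dB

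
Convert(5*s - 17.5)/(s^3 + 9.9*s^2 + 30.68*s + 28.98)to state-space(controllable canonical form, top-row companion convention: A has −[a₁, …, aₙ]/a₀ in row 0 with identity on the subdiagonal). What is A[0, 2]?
Reachable canonical form for den = s^3 + 9.9*s^2 + 30.68*s + 28.98: top row of A = -[a₁,a₂,...,aₙ]/a₀, ones on the subdiagonal, zeros elsewhere.
A = [[-9.9, -30.68, -28.98], [1, 0, 0], [0, 1, 0]].
A[0,2] = -28.98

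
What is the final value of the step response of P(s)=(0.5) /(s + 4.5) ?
FVT: lim_{t→∞} y(t) = lim_{s→0} s*Y(s) where Y(s) = P(s)/s.
= lim_{s→0} P(s) = P(0) = num(0)/den(0) = 0.5/4.5 = 0.1111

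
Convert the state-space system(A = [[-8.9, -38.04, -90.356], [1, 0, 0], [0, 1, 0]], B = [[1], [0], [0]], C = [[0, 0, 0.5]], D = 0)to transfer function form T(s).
T(s) = C(sI - A)⁻¹B + D.
Characteristic polynomial det(sI - A) = s^3 + 8.9*s^2 + 38.04*s + 90.356.
Numerator from C·adj(sI-A)·B + D·det(sI-A) = 0.5.
T(s) = (0.5)/(s^3 + 8.9*s^2 + 38.04*s + 90.356)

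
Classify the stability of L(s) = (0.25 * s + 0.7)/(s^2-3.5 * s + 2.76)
Denominator: s^2 - 3.5*s + 2.76 = (s - 1.2)(s - 2.3). Poles: 1.2, 2.3. Unstable (2 pole(s) in RHP)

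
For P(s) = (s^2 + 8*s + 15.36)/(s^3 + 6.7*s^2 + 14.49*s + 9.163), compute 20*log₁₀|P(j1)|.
Substitute s = j*1: P(j1) = 0.761985 - 0.925369j.
|P(j1)| = sqrt(Re² + Im²) = 1.199.
20*log₁₀(1.199) = 1.57 dB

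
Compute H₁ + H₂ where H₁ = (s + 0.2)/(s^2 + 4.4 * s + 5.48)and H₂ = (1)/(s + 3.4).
Parallel: H = H₁ + H₂ = (n₁·d₂ + n₂·d₁)/(d₁·d₂).
n₁·d₂ = s^2 + 3.6*s + 0.68. n₂·d₁ = s^2 + 4.4*s + 5.48. Sum = 2*s^2 + 8*s + 6.16. d₁·d₂ = s^3 + 7.8*s^2 + 20.44*s + 18.632.
H(s) = (2*s^2 + 8*s + 6.16)/(s^3 + 7.8*s^2 + 20.44*s + 18.632)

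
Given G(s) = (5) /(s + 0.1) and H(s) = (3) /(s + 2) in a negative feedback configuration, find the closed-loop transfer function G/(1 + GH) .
Closed-loop T = G/(1+GH).
Numerator: G_num * H_den = 5*s + 10.
Denominator: G_den * H_den + G_num * H_num = (s^2 + 2.1*s + 0.2) + (15) = s^2 + 2.1*s + 15.2.
T(s) = (5*s + 10)/(s^2 + 2.1*s + 15.2)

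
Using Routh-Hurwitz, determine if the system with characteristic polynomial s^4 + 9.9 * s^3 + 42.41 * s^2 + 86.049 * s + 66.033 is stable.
Routh array:
s^4: [1, 42.41, 66.033]; s^3: [9.9, 86.049]; s^2: [33.7182, 66.033]; s^1: [66.661]; s^0: [66.033]
First column: [1, 9.9, 33.7182, 66.661, 66.033]. Sign changes = 0.
Yes, stable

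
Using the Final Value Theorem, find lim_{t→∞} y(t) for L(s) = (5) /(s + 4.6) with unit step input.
FVT: lim_{t→∞} y(t) = lim_{s→0} s*Y(s) where Y(s) = L(s)/s.
= lim_{s→0} L(s) = L(0) = num(0)/den(0) = 5/4.6 = 1.087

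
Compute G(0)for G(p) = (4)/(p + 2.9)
DC gain = G(0) = num(0)/den(0) = 4/2.9 = 1.379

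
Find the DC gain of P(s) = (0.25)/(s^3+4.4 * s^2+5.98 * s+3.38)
DC gain = P(0) = num(0)/den(0) = 0.25/3.38 = 0.07396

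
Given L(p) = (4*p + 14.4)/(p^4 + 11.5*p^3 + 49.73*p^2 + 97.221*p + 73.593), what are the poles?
Set denominator = 0: p^4 + 11.5*p^3 + 49.73*p^2 + 97.221*p + 73.593 = (p + 3.9)(p + 3)(p^2 + 4.6*p + 6.29) = 0 → Poles: -2.3 + 1j, -2.3 - 1j, -3, -3.9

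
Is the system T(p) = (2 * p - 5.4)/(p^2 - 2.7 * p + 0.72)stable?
Denominator: p^2 - 2.7*p + 0.72 = (p - 0.3)(p - 2.4). Poles: 0.3, 2.4. All Re(p)<0: No (unstable)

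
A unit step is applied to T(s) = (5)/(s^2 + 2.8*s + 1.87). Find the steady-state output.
FVT: lim_{t→∞} y(t) = lim_{s→0} s*Y(s) where Y(s) = T(s)/s.
= lim_{s→0} T(s) = T(0) = num(0)/den(0) = 5/1.87 = 2.674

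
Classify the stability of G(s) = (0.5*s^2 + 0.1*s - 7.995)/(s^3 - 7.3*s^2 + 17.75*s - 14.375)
Denominator: s^3 - 7.3*s^2 + 17.75*s - 14.375 = (s - 2.5)(s - 2.5)(s - 2.3). Poles: 2.3, 2.5, 2.5. Unstable (3 pole(s) in RHP)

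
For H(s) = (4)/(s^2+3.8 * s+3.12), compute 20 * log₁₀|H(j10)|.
Substitute s = j*10: H(j10) = -0.035783 - 0.0140354j.
|H(j10)| = sqrt(Re² + Im²) = 0.03844.
20*log₁₀(0.03844) = -28.30 dB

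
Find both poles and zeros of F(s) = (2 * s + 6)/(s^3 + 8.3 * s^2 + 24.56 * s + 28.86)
Set denominator = 0: s^3 + 8.3*s^2 + 24.56*s + 28.86 = (s + 3.9)(s^2 + 4.4*s + 7.4) = 0 → Poles: -2.2 + 1.6j, -2.2 - 1.6j, -3.9
Set numerator = 0: 2*s + 6 = 0 → Zeros: -3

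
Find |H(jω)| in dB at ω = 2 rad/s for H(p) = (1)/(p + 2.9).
Substitute p = j*2: H(j2) = 0.233683 - 0.16116j.
|H(j2)| = sqrt(Re² + Im²) = 0.2839.
20*log₁₀(0.2839) = -10.94 dB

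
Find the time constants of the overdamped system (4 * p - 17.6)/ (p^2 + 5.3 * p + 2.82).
Overdamped: real poles at -4.7, -0.6. τ = -1/pole → τ₁ = 0.2128, τ₂ = 1.667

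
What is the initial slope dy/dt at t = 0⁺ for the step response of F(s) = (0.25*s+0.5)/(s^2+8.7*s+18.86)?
IVT: y'(0⁺) = lim_{s→∞} s²·Y(s) = lim_{s→∞} s·F(s).
deg(num) = 1, deg(den) = 2, relative degree = 1, so s·F(s) → (leading num)/(leading den) = 0.25/1 = 0.25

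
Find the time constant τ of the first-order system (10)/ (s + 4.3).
First-order system: τ = -1/pole. Pole = -4.3. τ = -1/(-4.3) = 0.2326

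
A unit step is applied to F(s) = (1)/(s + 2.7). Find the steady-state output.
FVT: lim_{t→∞} y(t) = lim_{s→0} s*Y(s) where Y(s) = F(s)/s.
= lim_{s→0} F(s) = F(0) = num(0)/den(0) = 1/2.7 = 0.3704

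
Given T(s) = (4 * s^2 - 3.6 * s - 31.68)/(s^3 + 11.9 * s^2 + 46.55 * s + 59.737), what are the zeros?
Set numerator = 0: 4*s^2 - 3.6*s - 31.68 = 4*(s + 2.4)(s - 3.3) = 0 → Zeros: -2.4, 3.3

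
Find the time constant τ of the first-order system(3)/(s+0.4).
First-order system: τ = -1/pole. Pole = -0.4. τ = -1/(-0.4) = 2.5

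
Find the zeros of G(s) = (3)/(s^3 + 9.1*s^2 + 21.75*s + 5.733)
Numerator is a nonzero constant (3) → Zeros: none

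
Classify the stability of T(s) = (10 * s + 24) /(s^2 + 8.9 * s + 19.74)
Denominator: s^2 + 8.9*s + 19.74 = (s + 4.2)(s + 4.7). Poles: -4.2, -4.7. Stable (all poles in LHP)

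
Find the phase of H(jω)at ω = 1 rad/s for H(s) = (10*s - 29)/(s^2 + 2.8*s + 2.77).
Substitute s = j*1: H(j1) = -2.12615 + 9.01311j.
∠H(j1) = atan2(Im, Re) = atan2(9.01311, -2.12615) = 103.27°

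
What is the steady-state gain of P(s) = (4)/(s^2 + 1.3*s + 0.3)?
DC gain = P(0) = num(0)/den(0) = 4/0.3 = 13.33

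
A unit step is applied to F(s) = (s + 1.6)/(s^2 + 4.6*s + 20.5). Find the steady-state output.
FVT: lim_{t→∞} y(t) = lim_{s→0} s*Y(s) where Y(s) = F(s)/s.
= lim_{s→0} F(s) = F(0) = num(0)/den(0) = 1.6/20.5 = 0.07805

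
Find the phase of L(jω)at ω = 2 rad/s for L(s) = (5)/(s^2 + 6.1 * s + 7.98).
Substitute s = j*2: L(j2) = 0.12084 - 0.370414j.
∠L(j2) = atan2(Im, Re) = atan2(-0.370414, 0.12084) = -71.93°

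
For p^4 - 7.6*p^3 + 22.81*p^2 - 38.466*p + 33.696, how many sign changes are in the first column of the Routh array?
Routh array:
p^4: [1, 22.81, 33.696]; p^3: [-7.6, -38.466]; p^2: [17.7487, 33.696]; p^1: [-24.0373]; p^0: [33.696]
First column: [1, -7.6, 17.7487, -24.0373, 33.696]. Sign changes = 4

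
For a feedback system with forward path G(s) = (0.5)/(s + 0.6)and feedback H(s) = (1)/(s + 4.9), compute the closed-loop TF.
Closed-loop T = G/(1+GH).
Numerator: G_num * H_den = 0.5*s + 2.45.
Denominator: G_den * H_den + G_num * H_num = (s^2 + 5.5*s + 2.94) + (0.5) = s^2 + 5.5*s + 3.44.
T(s) = (0.5*s + 2.45)/(s^2 + 5.5*s + 3.44)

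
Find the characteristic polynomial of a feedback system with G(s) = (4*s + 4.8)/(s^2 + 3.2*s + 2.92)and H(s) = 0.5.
Characteristic poly = G_den * H_den + G_num * H_num = (s^2 + 3.2*s + 2.92) + (2*s + 2.4) = s^2 + 5.2*s + 5.32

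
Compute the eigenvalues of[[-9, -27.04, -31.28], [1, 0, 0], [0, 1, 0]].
Eigenvalues solve det(λI - A) = 0.
Characteristic polynomial: λ^3 + 9*λ^2 + 27.04*λ + 31.28 = 0.
Factor: (λ + 4.6)(λ^2 + 4.4*λ + 6.8) = 0.
Roots: -2.2 + 1.4j, -2.2 - 1.4j, -4.6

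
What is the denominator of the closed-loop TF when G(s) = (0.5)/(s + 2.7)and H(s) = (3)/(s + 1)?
Characteristic poly = G_den * H_den + G_num * H_num = (s^2 + 3.7*s + 2.7) + (1.5) = s^2 + 3.7*s + 4.2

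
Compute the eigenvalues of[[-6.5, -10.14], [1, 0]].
Eigenvalues solve det(λI - A) = 0.
Characteristic polynomial: λ^2 + 6.5*λ + 10.14 = 0.
Factor: (λ + 2.6)(λ + 3.9) = 0.
Roots: -2.6, -3.9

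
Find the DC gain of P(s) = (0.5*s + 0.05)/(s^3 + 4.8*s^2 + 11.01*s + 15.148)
DC gain = P(0) = num(0)/den(0) = 0.05/15.148 = 0.003301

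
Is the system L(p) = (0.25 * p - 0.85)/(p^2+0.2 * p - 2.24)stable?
Denominator: p^2 + 0.2*p - 2.24 = (p - 1.4)(p + 1.6). Poles: -1.6, 1.4. All Re(p)<0: No (unstable)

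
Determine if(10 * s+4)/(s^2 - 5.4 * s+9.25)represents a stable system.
Denominator: s^2 - 5.4*s + 9.25. Poles: 2.7 + 1.4j, 2.7 - 1.4j. All Re(p)<0: No (unstable)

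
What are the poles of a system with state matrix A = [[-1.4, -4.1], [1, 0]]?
Eigenvalues solve det(λI - A) = 0.
Characteristic polynomial: λ^2 + 1.4*λ + 4.1 = 0.
Roots: -0.7 + 1.9j, -0.7 - 1.9j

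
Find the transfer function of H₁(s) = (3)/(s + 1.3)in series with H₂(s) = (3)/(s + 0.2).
Series: H = H₁ · H₂ = (n₁·n₂)/(d₁·d₂).
Num: n₁·n₂ = 9. Den: d₁·d₂ = s^2 + 1.5*s + 0.26.
H(s) = (9)/(s^2 + 1.5*s + 0.26)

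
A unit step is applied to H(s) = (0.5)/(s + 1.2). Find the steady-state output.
FVT: lim_{t→∞} y(t) = lim_{s→0} s*Y(s) where Y(s) = H(s)/s.
= lim_{s→0} H(s) = H(0) = num(0)/den(0) = 0.5/1.2 = 0.4167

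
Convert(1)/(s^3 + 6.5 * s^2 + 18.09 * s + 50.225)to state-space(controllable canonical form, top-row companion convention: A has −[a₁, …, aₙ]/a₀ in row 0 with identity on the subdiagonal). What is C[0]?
Reachable canonical form: C = numerator coefficients (right-aligned, zero-padded to length n).
num = 1, C = [[0, 0, 1]].
C[0] = 0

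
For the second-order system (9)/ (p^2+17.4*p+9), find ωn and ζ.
Standard form: ωn²/(p²+2ζωn·p+ωn²).
const=9=ωn² → ωn=3, p coeff=17.4=2ζωn → ζ=2.9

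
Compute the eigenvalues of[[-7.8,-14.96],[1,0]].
Eigenvalues solve det(λI - A) = 0.
Characteristic polynomial: λ^2 + 7.8*λ + 14.96 = 0.
Factor: (λ + 3.4)(λ + 4.4) = 0.
Roots: -3.4, -4.4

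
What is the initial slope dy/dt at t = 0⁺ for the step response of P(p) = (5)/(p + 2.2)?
IVT: y'(0⁺) = lim_{p→∞} p²·Y(p) = lim_{p→∞} p·P(p).
deg(num) = 0, deg(den) = 1, relative degree = 1, so p·P(p) → (leading num)/(leading den) = 5/1 = 5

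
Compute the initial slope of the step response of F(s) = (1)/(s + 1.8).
IVT: y'(0⁺) = lim_{s→∞} s²·Y(s) = lim_{s→∞} s·F(s).
deg(num) = 0, deg(den) = 1, relative degree = 1, so s·F(s) → (leading num)/(leading den) = 1/1 = 1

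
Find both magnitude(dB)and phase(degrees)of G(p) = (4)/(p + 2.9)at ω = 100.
Substitute p = j*100: G(j100) = 0.00115903 - 0.0399664j.
|G| = 20*log₁₀(sqrt(Re²+Im²)) = -27.96 dB.
∠G = atan2(Im, Re) = -88.34°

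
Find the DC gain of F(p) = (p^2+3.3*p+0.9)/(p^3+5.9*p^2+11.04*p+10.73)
DC gain = F(0) = num(0)/den(0) = 0.9/10.73 = 0.08388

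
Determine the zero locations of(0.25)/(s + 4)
Numerator is a nonzero constant (0.25) → Zeros: none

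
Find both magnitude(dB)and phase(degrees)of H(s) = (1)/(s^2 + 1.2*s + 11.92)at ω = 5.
Substitute s = j*5: H(j5) = -0.063162 - 0.0289734j.
|H| = 20*log₁₀(sqrt(Re²+Im²)) = -23.16 dB.
∠H = atan2(Im, Re) = -155.36°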